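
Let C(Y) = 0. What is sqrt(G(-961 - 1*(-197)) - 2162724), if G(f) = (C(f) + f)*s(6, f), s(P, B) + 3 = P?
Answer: 14*I*sqrt(11046) ≈ 1471.4*I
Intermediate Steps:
s(P, B) = -3 + P
G(f) = 3*f (G(f) = (0 + f)*(-3 + 6) = f*3 = 3*f)
sqrt(G(-961 - 1*(-197)) - 2162724) = sqrt(3*(-961 - 1*(-197)) - 2162724) = sqrt(3*(-961 + 197) - 2162724) = sqrt(3*(-764) - 2162724) = sqrt(-2292 - 2162724) = sqrt(-2165016) = 14*I*sqrt(11046)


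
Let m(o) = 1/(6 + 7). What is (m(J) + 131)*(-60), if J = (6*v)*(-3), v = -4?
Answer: -102240/13 ≈ -7864.6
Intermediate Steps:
J = 72 (J = (6*(-4))*(-3) = -24*(-3) = 72)
m(o) = 1/13
(m(J) + 131)*(-60) = (1/13 + 131)*(-60) = (1704/13)*(-60) = -102240/13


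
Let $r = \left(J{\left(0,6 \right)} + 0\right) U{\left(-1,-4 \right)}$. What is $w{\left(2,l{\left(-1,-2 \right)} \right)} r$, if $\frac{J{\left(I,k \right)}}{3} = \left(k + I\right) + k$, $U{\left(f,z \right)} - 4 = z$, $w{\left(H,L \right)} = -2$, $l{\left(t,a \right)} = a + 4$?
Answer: $0$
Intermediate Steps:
$l{\left(t,a \right)} = 4 + a$
$U{\left(f,z \right)} = 4 + z$
$J{\left(I,k \right)} = 3 I + 6 k$ ($J{\left(I,k \right)} = 3 \left(\left(k + I\right) + k\right) = 3 \left(\left(I + k\right) + k\right) = 3 \left(I + 2 k\right) = 3 I + 6 k$)
$r = 0$ ($r = \left(\left(3 \cdot 0 + 6 \cdot 6\right) + 0\right) \left(4 - 4\right) = \left(\left(0 + 36\right) + 0\right) 0 = \left(36 + 0\right) 0 = 36 \cdot 0 = 0$)
$w{\left(2,l{\left(-1,-2 \right)} \right)} r = \left(-2\right) 0 = 0$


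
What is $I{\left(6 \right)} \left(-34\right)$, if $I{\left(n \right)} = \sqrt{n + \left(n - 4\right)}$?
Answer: $- 68 \sqrt{2} \approx -96.167$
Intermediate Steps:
$I{\left(n \right)} = \sqrt{-4 + 2 n}$ ($I{\left(n \right)} = \sqrt{n + \left(-4 + n\right)} = \sqrt{-4 + 2 n}$)
$I{\left(6 \right)} \left(-34\right) = \sqrt{-4 + 2 \cdot 6} \left(-34\right) = \sqrt{-4 + 12} \left(-34\right) = \sqrt{8} \left(-34\right) = 2 \sqrt{2} \left(-34\right) = - 68 \sqrt{2}$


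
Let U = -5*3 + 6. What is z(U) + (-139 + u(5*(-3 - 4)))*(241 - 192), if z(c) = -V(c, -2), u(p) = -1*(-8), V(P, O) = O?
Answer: -6417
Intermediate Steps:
u(p) = 8
U = -9 (U = -15 + 6 = -9)
z(c) = 2 (z(c) = -1*(-2) = 2)
z(U) + (-139 + u(5*(-3 - 4)))*(241 - 192) = 2 + (-139 + 8)*(241 - 192) = 2 - 131*49 = 2 - 6419 = -6417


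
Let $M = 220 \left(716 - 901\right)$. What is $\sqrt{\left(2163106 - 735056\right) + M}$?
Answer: $15 \sqrt{6166} \approx 1177.9$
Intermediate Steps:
$M = -40700$ ($M = 220 \left(-185\right) = -40700$)
$\sqrt{\left(2163106 - 735056\right) + M} = \sqrt{\left(2163106 - 735056\right) - 40700} = \sqrt{1428050 - 40700} = \sqrt{1387350} = 15 \sqrt{6166}$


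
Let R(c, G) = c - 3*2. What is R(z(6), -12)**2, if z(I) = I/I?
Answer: 25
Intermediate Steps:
z(I) = 1
R(c, G) = -6 + c (R(c, G) = c - 6 = -6 + c)
R(z(6), -12)**2 = (-6 + 1)**2 = (-5)**2 = 25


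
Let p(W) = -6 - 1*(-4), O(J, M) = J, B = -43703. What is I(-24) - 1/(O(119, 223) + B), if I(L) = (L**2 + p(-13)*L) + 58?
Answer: 29724289/43584 ≈ 682.00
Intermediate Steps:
p(W) = -2 (p(W) = -6 + 4 = -2)
I(L) = 58 + L**2 - 2*L (I(L) = (L**2 - 2*L) + 58 = 58 + L**2 - 2*L)
I(-24) - 1/(O(119, 223) + B) = (58 + (-24)**2 - 2*(-24)) - 1/(119 - 43703) = (58 + 576 + 48) - 1/(-43584) = 682 - 1*(-1/43584) = 682 + 1/43584 = 29724289/43584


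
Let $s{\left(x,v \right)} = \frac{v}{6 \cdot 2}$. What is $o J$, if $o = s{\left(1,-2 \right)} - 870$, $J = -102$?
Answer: $88757$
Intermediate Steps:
$s{\left(x,v \right)} = \frac{v}{12}$
$o = - \frac{5221}{6}$ ($o = \frac{1}{12} \left(-2\right) - 870 = - \frac{1}{6} - 870 = - \frac{5221}{6} \approx -870.17$)
$o J = \left(- \frac{5221}{6}\right) \left(-102\right) = 88757$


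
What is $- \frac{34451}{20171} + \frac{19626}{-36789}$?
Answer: $- \frac{554431295}{247356973} \approx -2.2414$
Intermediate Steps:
$- \frac{34451}{20171} + \frac{19626}{-36789} = \left(-34451\right) \frac{1}{20171} + 19626 \left(- \frac{1}{36789}\right) = - \frac{34451}{20171} - \frac{6542}{12263} = - \frac{554431295}{247356973}$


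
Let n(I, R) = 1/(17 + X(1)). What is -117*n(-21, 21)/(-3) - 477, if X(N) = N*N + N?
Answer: -9024/19 ≈ -474.95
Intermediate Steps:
X(N) = N + N² (X(N) = N² + N = N + N²)
n(I, R) = 1/19 (n(I, R) = 1/(17 + 1*(1 + 1)) = 1/(17 + 1*2) = 1/(17 + 2) = 1/19)
-117*n(-21, 21)/(-3) - 477 = -117/(19*(-3)) - 477 = -117*(-1)/(19*3) - 477 = -117*(-1/57) - 477 = 39/19 - 477 = -9024/19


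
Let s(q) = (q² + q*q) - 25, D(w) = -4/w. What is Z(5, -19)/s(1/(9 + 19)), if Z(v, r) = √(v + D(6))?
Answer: -392*√39/29397 ≈ -0.083275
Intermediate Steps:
Z(v, r) = √(-⅔ + v) (Z(v, r) = √(v - 4/6) = √(v - 4*⅙) = √(v - ⅔) = √(-⅔ + v))
s(q) = -25 + 2*q² (s(q) = (q² + q²) - 25 = 2*q² - 25 = -25 + 2*q²)
Z(5, -19)/s(1/(9 + 19)) = (√(-6 + 9*5)/3)/(-25 + 2*(1/(9 + 19))²) = (√(-6 + 45)/3)/(-25 + 2*(1/28)²) = (√39/3)/(-25 + 2*(1/28)²) = (√39/3)/(-25 + 2*(1/784)) = (√39/3)/(-25 + 1/392) = (√39/3)/(-9799/392) = (√39/3)*(-392/9799) = -392*√39/29397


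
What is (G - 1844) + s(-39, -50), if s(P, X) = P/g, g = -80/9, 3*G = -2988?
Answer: -226849/80 ≈ -2835.6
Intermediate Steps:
G = -996 (G = (⅓)*(-2988) = -996)
g = -80/9 ≈ -8.8889
s(P, X) = -9*P/80 (s(P, X) = P/(-80/9) = P*(-9/80) = -9*P/80)
(G - 1844) + s(-39, -50) = (-996 - 1844) - 9/80*(-39) = -2840 + 351/80 = -226849/80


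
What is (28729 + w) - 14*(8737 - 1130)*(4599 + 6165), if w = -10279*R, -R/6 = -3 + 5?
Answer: -1146192395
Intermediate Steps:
R = -12 (R = -6*(-3 + 5) = -6*2 = -12)
w = 123348 (w = -10279*(-12) = 123348)
(28729 + w) - 14*(8737 - 1130)*(4599 + 6165) = (28729 + 123348) - 14*(8737 - 1130)*(4599 + 6165) = 152077 - 106498*10764 = 152077 - 14*81881748 = 152077 - 1146344472 = -1146192395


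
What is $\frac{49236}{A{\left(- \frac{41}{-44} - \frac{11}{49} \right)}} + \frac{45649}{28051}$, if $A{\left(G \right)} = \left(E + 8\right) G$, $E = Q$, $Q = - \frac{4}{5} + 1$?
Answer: $\frac{2978263482361}{350777755} \approx 8490.5$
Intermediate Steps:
$Q = \frac{1}{5}$ ($Q = \left(-4\right) \frac{1}{5} + 1 = - \frac{4}{5} + 1 = \frac{1}{5} \approx 0.2$)
$E = \frac{1}{5} \approx 0.2$
$A{\left(G \right)} = \frac{41 G}{5}$ ($A{\left(G \right)} = \left(\frac{1}{5} + 8\right) G = \frac{41 G}{5}$)
$\frac{49236}{A{\left(- \frac{41}{-44} - \frac{11}{49} \right)}} + \frac{45649}{28051} = \frac{49236}{\frac{41}{5} \left(- \frac{41}{-44} - \frac{11}{49}\right)} + \frac{45649}{28051} = \frac{49236}{\frac{41}{5} \left(\left(-41\right) \left(- \frac{1}{44}\right) - \frac{11}{49}\right)} + 45649 \cdot \frac{1}{28051} = \frac{49236}{\frac{41}{5} \left(\frac{41}{44} - \frac{11}{49}\right)} + \frac{45649}{28051} = \frac{49236}{\frac{41}{5} \cdot \frac{1525}{2156}} + \frac{45649}{28051} = \frac{49236}{\frac{12505}{2156}} + \frac{45649}{28051} = 49236 \cdot \frac{2156}{12505} + \frac{45649}{28051} = \frac{106152816}{12505} + \frac{45649}{28051} = \frac{2978263482361}{350777755}$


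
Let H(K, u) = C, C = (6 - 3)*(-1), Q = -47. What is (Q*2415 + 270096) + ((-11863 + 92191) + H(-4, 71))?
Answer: 236916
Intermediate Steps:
C = -3 (C = 3*(-1) = -3)
H(K, u) = -3
(Q*2415 + 270096) + ((-11863 + 92191) + H(-4, 71)) = (-47*2415 + 270096) + ((-11863 + 92191) - 3) = (-113505 + 270096) + (80328 - 3) = 156591 + 80325 = 236916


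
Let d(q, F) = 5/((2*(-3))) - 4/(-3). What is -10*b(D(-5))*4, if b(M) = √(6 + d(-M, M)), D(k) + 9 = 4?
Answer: -20*√26 ≈ -101.98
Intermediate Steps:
D(k) = -5 (D(k) = -9 + 4 = -5)
d(q, F) = ½ (d(q, F) = 5/(-6) - 4*(-⅓) = 5*(-⅙) + 4/3 = -⅚ + 4/3 = ½)
b(M) = √26/2 (b(M) = √(6 + ½) = √(13/2) = √26/2)
-10*b(D(-5))*4 = -5*√26*4 = -20*√26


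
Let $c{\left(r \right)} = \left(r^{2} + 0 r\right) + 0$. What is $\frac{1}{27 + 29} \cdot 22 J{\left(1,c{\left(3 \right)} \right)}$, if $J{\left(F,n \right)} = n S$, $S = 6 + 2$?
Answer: $\frac{198}{7} \approx 28.286$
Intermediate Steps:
$S = 8$
$c{\left(r \right)} = r^{2}$ ($c{\left(r \right)} = \left(r^{2} + 0\right) + 0 = r^{2} + 0 = r^{2}$)
$J{\left(F,n \right)} = 8 n$ ($J{\left(F,n \right)} = n 8 = 8 n$)
$\frac{1}{27 + 29} \cdot 22 J{\left(1,c{\left(3 \right)} \right)} = \frac{1}{27 + 29} \cdot 22 \cdot 8 \cdot 3^{2} = \frac{1}{56} \cdot 22 \cdot 8 \cdot 9 = \frac{1}{56} \cdot 22 \cdot 72 = \frac{11}{28} \cdot 72 = \frac{198}{7}$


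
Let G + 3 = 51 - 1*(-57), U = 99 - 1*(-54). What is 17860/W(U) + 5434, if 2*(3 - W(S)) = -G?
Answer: 638894/111 ≈ 5755.8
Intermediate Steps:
U = 153 (U = 99 + 54 = 153)
G = 105 (G = -3 + (51 - 1*(-57)) = -3 + (51 + 57) = -3 + 108 = 105)
W(S) = 111/2 (W(S) = 3 - (-1)*105/2 = 3 - ½*(-105) = 3 + 105/2 = 111/2)
17860/W(U) + 5434 = 17860/(111/2) + 5434 = 17860*(2/111) + 5434 = 35720/111 + 5434 = 638894/111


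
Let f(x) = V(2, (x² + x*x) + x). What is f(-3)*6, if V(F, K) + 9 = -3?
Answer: -72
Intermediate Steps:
V(F, K) = -12 (V(F, K) = -9 - 3 = -12)
f(x) = -12
f(-3)*6 = -12*6 = -72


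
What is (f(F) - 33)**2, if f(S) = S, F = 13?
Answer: 400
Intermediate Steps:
(f(F) - 33)**2 = (13 - 33)**2 = (-20)**2 = 400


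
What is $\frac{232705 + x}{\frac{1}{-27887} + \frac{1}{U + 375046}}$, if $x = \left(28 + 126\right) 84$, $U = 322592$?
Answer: $- \frac{4778953246780746}{669751} \approx -7.1354 \cdot 10^{9}$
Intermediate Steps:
$x = 12936$ ($x = 154 \cdot 84 = 12936$)
$\frac{232705 + x}{\frac{1}{-27887} + \frac{1}{U + 375046}} = \frac{232705 + 12936}{\frac{1}{-27887} + \frac{1}{322592 + 375046}} = \frac{245641}{- \frac{1}{27887} + \frac{1}{697638}} = \frac{245641}{- \frac{669751}{19455030906}} = 245641 \left(- \frac{19455030906}{669751}\right) = - \frac{4778953246780746}{669751}$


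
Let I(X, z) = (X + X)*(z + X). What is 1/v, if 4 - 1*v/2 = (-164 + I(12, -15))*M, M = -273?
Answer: -1/128848 ≈ -7.7611e-6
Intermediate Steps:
I(X, z) = 2*X*(X + z) (I(X, z) = (2*X)*(X + z) = 2*X*(X + z))
v = -128848 (v = 8 - 2*(-164 + 2*12*(12 - 15))*(-273) = 8 - 2*(-164 + 2*12*(-3))*(-273) = 8 - 2*(-164 - 72)*(-273) = 8 - (-472)*(-273) = 8 - 2*64428 = 8 - 128856 = -128848)
1/v = 1/(-128848) = -1/128848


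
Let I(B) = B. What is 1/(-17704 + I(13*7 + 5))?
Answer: -1/17608 ≈ -5.6792e-5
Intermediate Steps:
1/(-17704 + I(13*7 + 5)) = 1/(-17704 + (13*7 + 5)) = 1/(-17704 + (91 + 5)) = 1/(-17704 + 96) = 1/(-17608) = -1/17608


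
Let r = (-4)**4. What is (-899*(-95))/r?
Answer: 85405/256 ≈ 333.61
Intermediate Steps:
r = 256
(-899*(-95))/r = -899*(-95)/256 = 85405*(1/256) = 85405/256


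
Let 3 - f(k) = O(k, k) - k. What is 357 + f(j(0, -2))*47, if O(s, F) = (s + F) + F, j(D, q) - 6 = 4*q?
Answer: 686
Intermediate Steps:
j(D, q) = 6 + 4*q
O(s, F) = s + 2*F (O(s, F) = (F + s) + F = s + 2*F)
f(k) = 3 - 2*k (f(k) = 3 - ((k + 2*k) - k) = 3 - (3*k - k) = 3 - 2*k)
357 + f(j(0, -2))*47 = 357 + (3 - 2*(6 + 4*(-2)))*47 = 357 + (3 - 2*(6 - 8))*47 = 357 + (3 - 2*(-2))*47 = 357 + (3 + 4)*47 = 357 + 7*47 = 357 + 329 = 686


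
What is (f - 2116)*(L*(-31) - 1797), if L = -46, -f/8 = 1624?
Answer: 5605068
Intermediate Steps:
f = -12992 (f = -8*1624 = -12992)
(f - 2116)*(L*(-31) - 1797) = (-12992 - 2116)*(-46*(-31) - 1797) = -15108*(1426 - 1797) = -15108*(-371) = 5605068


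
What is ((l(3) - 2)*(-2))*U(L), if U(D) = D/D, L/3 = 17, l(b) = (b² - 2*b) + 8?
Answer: -18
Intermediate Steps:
l(b) = 8 + b² - 2*b
L = 51 (L = 3*17 = 51)
U(D) = 1
((l(3) - 2)*(-2))*U(L) = (((8 + 3² - 2*3) - 2)*(-2))*1 = (((8 + 9 - 6) - 2)*(-2))*1 = ((11 - 2)*(-2))*1 = (9*(-2))*1 = -18*1 = -18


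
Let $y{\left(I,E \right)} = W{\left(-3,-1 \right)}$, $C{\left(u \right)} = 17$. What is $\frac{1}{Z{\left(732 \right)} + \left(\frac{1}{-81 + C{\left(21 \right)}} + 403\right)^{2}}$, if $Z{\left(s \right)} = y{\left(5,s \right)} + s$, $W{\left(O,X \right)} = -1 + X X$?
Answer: $\frac{4096}{668173953} \approx 6.1301 \cdot 10^{-6}$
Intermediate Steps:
$W{\left(O,X \right)} = -1 + X^{2}$
$y{\left(I,E \right)} = 0$ ($y{\left(I,E \right)} = -1 + \left(-1\right)^{2} = -1 + 1 = 0$)
$Z{\left(s \right)} = s$ ($Z{\left(s \right)} = 0 + s = s$)
$\frac{1}{Z{\left(732 \right)} + \left(\frac{1}{-81 + C{\left(21 \right)}} + 403\right)^{2}} = \frac{1}{732 + \left(\frac{1}{-81 + 17} + 403\right)^{2}} = \frac{1}{732 + \left(\frac{1}{-64} + 403\right)^{2}} = \frac{1}{732 + \left(- \frac{1}{64} + 403\right)^{2}} = \frac{1}{732 + \left(\frac{25791}{64}\right)^{2}} = \frac{1}{732 + \frac{665175681}{4096}} = \frac{1}{\frac{668173953}{4096}} = \frac{4096}{668173953}$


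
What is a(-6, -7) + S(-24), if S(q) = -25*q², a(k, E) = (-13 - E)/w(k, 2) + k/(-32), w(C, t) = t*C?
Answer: -230389/16 ≈ -14399.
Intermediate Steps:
w(C, t) = C*t
a(k, E) = -k/32 + (-13 - E)/(2*k) (a(k, E) = (-13 - E)/((k*2)) + k/(-32) = (-13 - E)/((2*k)) + k*(-1/32) = (-13 - E)*(1/(2*k)) - k/32 = (-13 - E)/(2*k) - k/32 = -k/32 + (-13 - E)/(2*k))
a(-6, -7) + S(-24) = (1/32)*(-208 - 1*(-6)² - 16*(-7))/(-6) - 25*(-24)² = (1/32)*(-⅙)*(-208 - 1*36 + 112) - 25*576 = (1/32)*(-⅙)*(-208 - 36 + 112) - 14400 = (1/32)*(-⅙)*(-132) - 14400 = 11/16 - 14400 = -230389/16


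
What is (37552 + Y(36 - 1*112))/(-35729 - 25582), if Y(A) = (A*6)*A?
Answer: -72208/61311 ≈ -1.1777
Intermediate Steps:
Y(A) = 6*A**2 (Y(A) = (6*A)*A = 6*A**2)
(37552 + Y(36 - 1*112))/(-35729 - 25582) = (37552 + 6*(36 - 1*112)**2)/(-35729 - 25582) = (37552 + 6*(36 - 112)**2)/(-61311) = (37552 + 6*(-76)**2)*(-1/61311) = (37552 + 6*5776)*(-1/61311) = (37552 + 34656)*(-1/61311) = 72208*(-1/61311) = -72208/61311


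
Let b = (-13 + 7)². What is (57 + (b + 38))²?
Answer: 17161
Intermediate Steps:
b = 36 (b = (-6)² = 36)
(57 + (b + 38))² = (57 + (36 + 38))² = (57 + 74)² = 131² = 17161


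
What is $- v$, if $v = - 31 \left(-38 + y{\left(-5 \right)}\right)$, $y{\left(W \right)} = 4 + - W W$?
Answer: $-1829$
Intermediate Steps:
$y{\left(W \right)} = 4 - W^{2}$
$v = 1829$ ($v = - 31 \left(-38 + \left(4 - \left(-5\right)^{2}\right)\right) = - 31 \left(-38 + \left(4 - 25\right)\right) = - 31 \left(-38 - 21\right) = \left(-31\right) \left(-59\right) = 1829$)
$- v = \left(-1\right) 1829 = -1829$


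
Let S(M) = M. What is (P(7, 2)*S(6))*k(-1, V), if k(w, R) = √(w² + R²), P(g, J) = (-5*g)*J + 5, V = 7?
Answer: -1950*√2 ≈ -2757.7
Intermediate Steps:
P(g, J) = 5 - 5*J*g (P(g, J) = -5*J*g + 5 = 5 - 5*J*g)
k(w, R) = √(R² + w²)
(P(7, 2)*S(6))*k(-1, V) = ((5 - 5*2*7)*6)*√(7² + (-1)²) = ((5 - 70)*6)*√(49 + 1) = (-65*6)*√50 = -1950*√2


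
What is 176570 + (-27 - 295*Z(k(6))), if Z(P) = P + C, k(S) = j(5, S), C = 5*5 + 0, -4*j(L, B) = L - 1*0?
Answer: 678147/4 ≈ 1.6954e+5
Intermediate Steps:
j(L, B) = -L/4 (j(L, B) = -(L - 1*0)/4 = -(L + 0)/4 = -L/4)
C = 25 (C = 25 + 0 = 25)
k(S) = -5/4 (k(S) = -¼*5 = -5/4)
Z(P) = 25 + P (Z(P) = P + 25 = 25 + P)
176570 + (-27 - 295*Z(k(6))) = 176570 + (-27 - 295*(25 - 5/4)) = 176570 + (-27 - 295*95/4) = 176570 + (-27 - 28025/4) = 176570 - 28133/4 = 678147/4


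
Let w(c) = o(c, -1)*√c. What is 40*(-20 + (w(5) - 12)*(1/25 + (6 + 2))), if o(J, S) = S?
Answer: -23296/5 - 1608*√5/5 ≈ -5378.3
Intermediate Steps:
w(c) = -√c
40*(-20 + (w(5) - 12)*(1/25 + (6 + 2))) = 40*(-20 + (-√5 - 12)*(1/25 + (6 + 2))) = 40*(-20 + (-12 - √5)*(1/25 + 8)) = 40*(-20 + (-12 - √5)*(201/25)) = 40*(-20 + (-2412/25 - 201*√5/25)) = 40*(-2912/25 - 201*√5/25) = -23296/5 - 1608*√5/5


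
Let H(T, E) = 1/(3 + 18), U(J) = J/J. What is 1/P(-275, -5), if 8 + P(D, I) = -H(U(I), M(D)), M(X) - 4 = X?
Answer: -21/169 ≈ -0.12426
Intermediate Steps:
M(X) = 4 + X
U(J) = 1
H(T, E) = 1/21
P(D, I) = -169/21 (P(D, I) = -8 - 1*1/21 = -8 - 1/21 = -169/21)
1/P(-275, -5) = 1/(-169/21) = -21/169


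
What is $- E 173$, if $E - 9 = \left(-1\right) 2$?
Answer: $-1211$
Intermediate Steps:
$E = 7$ ($E = 9 - 2 = 7$)
$- E 173 = \left(-1\right) 7 \cdot 173 = \left(-7\right) 173 = -1211$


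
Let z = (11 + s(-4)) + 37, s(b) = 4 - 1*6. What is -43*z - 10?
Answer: -1988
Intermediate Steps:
s(b) = -2 (s(b) = 4 - 6 = -2)
z = 46 (z = (11 - 2) + 37 = 9 + 37 = 46)
-43*z - 10 = -43*46 - 10 = -1978 - 10 = -1988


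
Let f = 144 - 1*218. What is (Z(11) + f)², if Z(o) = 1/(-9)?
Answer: 444889/81 ≈ 5492.5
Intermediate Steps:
Z(o) = -⅑
f = -74 (f = 144 - 218 = -74)
(Z(11) + f)² = (-⅑ - 74)² = (-667/9)² = 444889/81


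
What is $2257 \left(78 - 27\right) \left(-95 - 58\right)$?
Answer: $-17611371$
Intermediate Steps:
$2257 \left(78 - 27\right) \left(-95 - 58\right) = 2257 \cdot 51 \left(-153\right) = 2257 \left(-7803\right) = -17611371$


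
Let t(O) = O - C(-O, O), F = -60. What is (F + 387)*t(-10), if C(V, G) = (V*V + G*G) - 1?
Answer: -68343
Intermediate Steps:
C(V, G) = -1 + G² + V² (C(V, G) = (V² + G²) - 1 = (G² + V²) - 1 = -1 + G² + V²)
t(O) = 1 + O - 2*O² (t(O) = O - (-1 + O² + (-O)²) = O - (-1 + O² + O²) = O - (-1 + 2*O²) = O + (1 - 2*O²) = 1 + O - 2*O²)
(F + 387)*t(-10) = (-60 + 387)*(1 - 10 - 2*(-10)²) = 327*(1 - 10 - 2*100) = 327*(1 - 10 - 200) = 327*(-209) = -68343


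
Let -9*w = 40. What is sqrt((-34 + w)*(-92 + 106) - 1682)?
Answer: I*sqrt(19982)/3 ≈ 47.119*I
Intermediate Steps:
w = -40/9 (w = -1/9*40 = -40/9 ≈ -4.4444)
sqrt((-34 + w)*(-92 + 106) - 1682) = sqrt((-34 - 40/9)*(-92 + 106) - 1682) = sqrt(-346/9*14 - 1682) = sqrt(-4844/9 - 1682) = sqrt(-19982/9) = I*sqrt(19982)/3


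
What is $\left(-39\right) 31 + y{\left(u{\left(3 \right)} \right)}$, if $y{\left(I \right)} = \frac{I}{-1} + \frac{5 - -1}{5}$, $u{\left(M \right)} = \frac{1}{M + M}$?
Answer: $- \frac{36239}{30} \approx -1208.0$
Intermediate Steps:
$u{\left(M \right)} = \frac{1}{2 M}$
$y{\left(I \right)} = \frac{6}{5} - I$ ($y{\left(I \right)} = I \left(-1\right) + \left(5 + 1\right) \frac{1}{5} = - I + 6 \cdot \frac{1}{5} = - I + \frac{6}{5} = \frac{6}{5} - I$)
$\left(-39\right) 31 + y{\left(u{\left(3 \right)} \right)} = \left(-39\right) 31 + \left(\frac{6}{5} - \frac{1}{2 \cdot 3}\right) = -1209 + \left(\frac{6}{5} - \frac{1}{2} \cdot \frac{1}{3}\right) = -1209 + \left(\frac{6}{5} - \frac{1}{6}\right) = -1209 + \frac{31}{30} = - \frac{36239}{30}$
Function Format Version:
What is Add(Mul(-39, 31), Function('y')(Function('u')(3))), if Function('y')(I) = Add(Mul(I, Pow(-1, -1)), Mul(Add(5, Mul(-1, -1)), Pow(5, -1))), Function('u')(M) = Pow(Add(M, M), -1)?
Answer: Rational(-36239, 30) ≈ -1208.0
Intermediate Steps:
Function('u')(M) = Mul(Rational(1, 2), Pow(M, -1)) (Function('u')(M) = Pow(Mul(2, M), -1) = Mul(Rational(1, 2), Pow(M, -1)))
Function('y')(I) = Add(Rational(6, 5), Mul(-1, I)) (Function('y')(I) = Add(Mul(I, -1), Mul(Add(5, 1), Rational(1, 5))) = Add(Mul(-1, I), Mul(6, Rational(1, 5))) = Add(Mul(-1, I), Rational(6, 5)) = Add(Rational(6, 5), Mul(-1, I)))
Add(Mul(-39, 31), Function('y')(Function('u')(3))) = Add(Mul(-39, 31), Add(Rational(6, 5), Mul(-1, Mul(Rational(1, 2), Pow(3, -1))))) = Add(-1209, Add(Rational(6, 5), Mul(-1, Mul(Rational(1, 2), Rational(1, 3))))) = Add(-1209, Add(Rational(6, 5), Mul(-1, Rational(1, 6)))) = Add(-1209, Add(Rational(6, 5), Rational(-1, 6))) = Add(-1209, Rational(31, 30)) = Rational(-36239, 30)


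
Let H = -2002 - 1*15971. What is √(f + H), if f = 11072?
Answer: I*√6901 ≈ 83.072*I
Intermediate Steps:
H = -17973 (H = -2002 - 15971 = -17973)
√(f + H) = √(11072 - 17973) = √(-6901) = I*√6901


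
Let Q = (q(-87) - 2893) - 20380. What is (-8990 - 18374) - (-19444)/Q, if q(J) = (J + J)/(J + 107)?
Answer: -6370998828/232817 ≈ -27365.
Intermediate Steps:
q(J) = 2*J/(107 + J) (q(J) = (2*J)/(107 + J) = 2*J/(107 + J))
Q = -232817/10 (Q = (2*(-87)/(107 - 87) - 2893) - 20380 = (2*(-87)/20 - 2893) - 20380 = (2*(-87)*(1/20) - 2893) - 20380 = (-87/10 - 2893) - 20380 = -29017/10 - 20380 = -232817/10 ≈ -23282.)
(-8990 - 18374) - (-19444)/Q = (-8990 - 18374) - (-19444)/(-232817/10) = -27364 - (-19444)*(-10)/232817 = -27364 - 1*194440/232817 = -27364 - 194440/232817 = -6370998828/232817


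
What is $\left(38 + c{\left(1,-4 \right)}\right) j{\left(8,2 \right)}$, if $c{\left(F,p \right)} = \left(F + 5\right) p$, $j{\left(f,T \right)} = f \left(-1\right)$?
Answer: $-112$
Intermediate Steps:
$j{\left(f,T \right)} = - f$
$c{\left(F,p \right)} = p \left(5 + F\right)$ ($c{\left(F,p \right)} = \left(5 + F\right) p = p \left(5 + F\right)$)
$\left(38 + c{\left(1,-4 \right)}\right) j{\left(8,2 \right)} = \left(38 - 4 \left(5 + 1\right)\right) \left(\left(-1\right) 8\right) = \left(38 - 24\right) \left(-8\right) = 14 \left(-8\right) = -112$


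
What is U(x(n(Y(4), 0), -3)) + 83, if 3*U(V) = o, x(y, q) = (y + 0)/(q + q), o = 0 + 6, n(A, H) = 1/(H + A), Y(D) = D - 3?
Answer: 85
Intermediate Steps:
Y(D) = -3 + D
n(A, H) = 1/(A + H)
o = 6
x(y, q) = y/(2*q) (x(y, q) = y/((2*q)) = y*(1/(2*q)) = y/(2*q))
U(V) = 2 (U(V) = (⅓)*6 = 2)
U(x(n(Y(4), 0), -3)) + 83 = 2 + 83 = 85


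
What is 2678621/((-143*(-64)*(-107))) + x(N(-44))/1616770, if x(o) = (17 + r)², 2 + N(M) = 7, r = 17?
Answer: -1839244709/672576320 ≈ -2.7346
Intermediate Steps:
N(M) = 5 (N(M) = -2 + 7 = 5)
x(o) = 1156 (x(o) = (17 + 17)² = 34² = 1156)
2678621/((-143*(-64)*(-107))) + x(N(-44))/1616770 = 2678621/((-143*(-64)*(-107))) + 1156/1616770 = 2678621/((9152*(-107))) + 1156*(1/1616770) = 2678621/(-979264) + 578/808385 = 2678621*(-1/979264) + 578/808385 = -243511/89024 + 578/808385 = -1839244709/672576320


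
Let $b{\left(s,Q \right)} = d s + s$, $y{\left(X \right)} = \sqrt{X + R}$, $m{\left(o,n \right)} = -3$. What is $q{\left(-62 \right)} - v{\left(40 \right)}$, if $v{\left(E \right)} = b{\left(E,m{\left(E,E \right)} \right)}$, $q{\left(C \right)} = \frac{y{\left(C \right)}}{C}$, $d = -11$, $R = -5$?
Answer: $400 - \frac{i \sqrt{67}}{62} \approx 400.0 - 0.13202 i$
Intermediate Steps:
$y{\left(X \right)} = \sqrt{-5 + X}$ ($y{\left(X \right)} = \sqrt{X - 5} = \sqrt{-5 + X}$)
$q{\left(C \right)} = \frac{\sqrt{-5 + C}}{C}$
$b{\left(s,Q \right)} = - 10 s$ ($b{\left(s,Q \right)} = - 11 s + s = - 10 s$)
$v{\left(E \right)} = - 10 E$
$q{\left(-62 \right)} - v{\left(40 \right)} = \frac{\sqrt{-5 - 62}}{-62} - \left(-10\right) 40 = - \frac{\sqrt{-67}}{62} - -400 = - \frac{i \sqrt{67}}{62} + 400 = 400 - \frac{i \sqrt{67}}{62}$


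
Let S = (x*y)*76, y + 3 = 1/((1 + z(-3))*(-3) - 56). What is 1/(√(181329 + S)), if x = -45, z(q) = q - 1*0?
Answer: √4791435/958287 ≈ 0.0022842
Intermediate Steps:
z(q) = q (z(q) = q + 0 = q)
y = -151/50 (y = -3 + 1/((1 - 3)*(-3) - 56) = -3 + 1/(-2*(-3) - 56) = -3 + 1/(6 - 56) = -3 + 1/(-50) = -3 - 1/50 = -151/50 ≈ -3.0200)
S = 51642/5 (S = -45*(-151/50)*76 = (1359/10)*76 = 51642/5 ≈ 10328.)
1/(√(181329 + S)) = 1/(√(181329 + 51642/5)) = 1/(√(958287/5)) = 1/(√4791435/5) = √4791435/958287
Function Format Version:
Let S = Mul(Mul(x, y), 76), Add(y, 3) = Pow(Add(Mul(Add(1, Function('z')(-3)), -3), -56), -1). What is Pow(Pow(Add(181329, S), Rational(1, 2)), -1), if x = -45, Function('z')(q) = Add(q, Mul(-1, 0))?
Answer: Mul(Rational(1, 958287), Pow(4791435, Rational(1, 2))) ≈ 0.0022842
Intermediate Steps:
Function('z')(q) = q (Function('z')(q) = Add(q, 0) = q)
y = Rational(-151, 50) (y = Add(-3, Pow(Add(Mul(Add(1, -3), -3), -56), -1)) = Add(-3, Pow(Add(Mul(-2, -3), -56), -1)) = Add(-3, Pow(Add(6, -56), -1)) = Add(-3, Pow(-50, -1)) = Add(-3, Rational(-1, 50)) = Rational(-151, 50) ≈ -3.0200)
S = Rational(51642, 5) (S = Mul(Mul(-45, Rational(-151, 50)), 76) = Mul(Rational(1359, 10), 76) = Rational(51642, 5) ≈ 10328.)
Pow(Pow(Add(181329, S), Rational(1, 2)), -1) = Pow(Pow(Add(181329, Rational(51642, 5)), Rational(1, 2)), -1) = Pow(Pow(Rational(958287, 5), Rational(1, 2)), -1) = Pow(Mul(Rational(1, 5), Pow(4791435, Rational(1, 2))), -1) = Mul(Rational(1, 958287), Pow(4791435, Rational(1, 2)))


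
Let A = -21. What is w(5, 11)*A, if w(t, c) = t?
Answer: -105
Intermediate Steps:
w(5, 11)*A = 5*(-21) = -105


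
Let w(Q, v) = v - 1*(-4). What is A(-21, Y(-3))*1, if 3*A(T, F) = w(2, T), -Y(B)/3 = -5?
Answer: -17/3 ≈ -5.6667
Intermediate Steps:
w(Q, v) = 4 + v (w(Q, v) = v + 4 = 4 + v)
Y(B) = 15 (Y(B) = -3*(-5) = 15)
A(T, F) = 4/3 + T/3 (A(T, F) = (4 + T)/3 = 4/3 + T/3)
A(-21, Y(-3))*1 = (4/3 + (⅓)*(-21))*1 = (4/3 - 7)*1 = -17/3*1 = -17/3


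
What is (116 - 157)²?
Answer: 1681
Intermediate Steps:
(116 - 157)² = (-41)² = 1681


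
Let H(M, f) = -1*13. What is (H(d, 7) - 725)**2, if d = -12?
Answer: 544644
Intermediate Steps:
H(M, f) = -13
(H(d, 7) - 725)**2 = (-13 - 725)**2 = (-738)**2 = 544644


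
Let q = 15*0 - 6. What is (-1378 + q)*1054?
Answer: -1458736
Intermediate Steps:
q = -6 (q = 0 - 6 = -6)
(-1378 + q)*1054 = (-1378 - 6)*1054 = -1384*1054 = -1458736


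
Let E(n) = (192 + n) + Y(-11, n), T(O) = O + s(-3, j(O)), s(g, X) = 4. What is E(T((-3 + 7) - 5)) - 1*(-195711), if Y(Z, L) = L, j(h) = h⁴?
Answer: 195909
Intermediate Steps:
T(O) = 4 + O (T(O) = O + 4 = 4 + O)
E(n) = 192 + 2*n (E(n) = (192 + n) + n = 192 + 2*n)
E(T((-3 + 7) - 5)) - 1*(-195711) = (192 + 2*(4 + ((-3 + 7) - 5))) - 1*(-195711) = (192 + 2*(4 + (4 - 5))) + 195711 = (192 + 2*(4 - 1)) + 195711 = (192 + 2*3) + 195711 = (192 + 6) + 195711 = 198 + 195711 = 195909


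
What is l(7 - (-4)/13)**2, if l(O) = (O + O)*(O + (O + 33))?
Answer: 13832112100/28561 ≈ 4.8430e+5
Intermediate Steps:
l(O) = 2*O*(33 + 2*O) (l(O) = (2*O)*(O + (33 + O)) = (2*O)*(33 + 2*O) = 2*O*(33 + 2*O))
l(7 - (-4)/13)**2 = (2*(7 - (-4)/13)*(33 + 2*(7 - (-4)/13)))**2 = (2*(7 - 1*(-4/13))*(33 + 2*(7 - 1*(-4/13))))**2 = (2*(7 + 4/13)*(33 + 2*(7 + 4/13)))**2 = (2*(95/13)*(33 + 2*(95/13)))**2 = (2*(95/13)*(33 + 190/13))**2 = (2*(95/13)*(619/13))**2 = (117610/169)**2 = 13832112100/28561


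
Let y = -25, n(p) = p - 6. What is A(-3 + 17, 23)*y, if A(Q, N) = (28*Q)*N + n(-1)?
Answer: -225225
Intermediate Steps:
n(p) = -6 + p
A(Q, N) = -7 + 28*N*Q (A(Q, N) = (28*Q)*N + (-6 - 1) = 28*N*Q - 7 = -7 + 28*N*Q)
A(-3 + 17, 23)*y = (-7 + 28*23*(-3 + 17))*(-25) = (-7 + 28*23*14)*(-25) = (-7 + 9016)*(-25) = 9009*(-25) = -225225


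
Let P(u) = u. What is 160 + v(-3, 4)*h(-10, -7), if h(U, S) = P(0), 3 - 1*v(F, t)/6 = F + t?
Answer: 160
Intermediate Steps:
v(F, t) = 18 - 6*F - 6*t (v(F, t) = 18 - 6*(F + t) = 18 + (-6*F - 6*t) = 18 - 6*F - 6*t)
h(U, S) = 0
160 + v(-3, 4)*h(-10, -7) = 160 + (18 - 6*(-3) - 6*4)*0 = 160 + (18 + 18 - 24)*0 = 160 + 12*0 = 160 + 0 = 160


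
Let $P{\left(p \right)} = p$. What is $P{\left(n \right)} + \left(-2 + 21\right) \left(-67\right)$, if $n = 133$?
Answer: $-1140$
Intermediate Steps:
$P{\left(n \right)} + \left(-2 + 21\right) \left(-67\right) = 133 + \left(-2 + 21\right) \left(-67\right) = 133 + 19 \left(-67\right) = 133 - 1273 = -1140$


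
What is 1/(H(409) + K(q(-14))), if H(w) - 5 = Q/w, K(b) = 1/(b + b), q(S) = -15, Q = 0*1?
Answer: 30/149 ≈ 0.20134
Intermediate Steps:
Q = 0
K(b) = 1/(2*b)
H(w) = 5 (H(w) = 5 + 0/w = 5 + 0 = 5)
1/(H(409) + K(q(-14))) = 1/(5 + (½)/(-15)) = 1/(5 + (½)*(-1/15)) = 1/(5 - 1/30) = 1/(149/30) = 30/149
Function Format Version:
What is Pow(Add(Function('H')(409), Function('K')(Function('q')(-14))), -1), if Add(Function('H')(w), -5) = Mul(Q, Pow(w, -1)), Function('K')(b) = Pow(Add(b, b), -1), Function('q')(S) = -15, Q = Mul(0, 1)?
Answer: Rational(30, 149) ≈ 0.20134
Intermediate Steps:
Q = 0
Function('K')(b) = Mul(Rational(1, 2), Pow(b, -1)) (Function('K')(b) = Pow(Mul(2, b), -1) = Mul(Rational(1, 2), Pow(b, -1)))
Function('H')(w) = 5 (Function('H')(w) = Add(5, Mul(0, Pow(w, -1))) = Add(5, 0) = 5)
Pow(Add(Function('H')(409), Function('K')(Function('q')(-14))), -1) = Pow(Add(5, Mul(Rational(1, 2), Pow(-15, -1))), -1) = Pow(Add(5, Mul(Rational(1, 2), Rational(-1, 15))), -1) = Pow(Add(5, Rational(-1, 30)), -1) = Pow(Rational(149, 30), -1) = Rational(30, 149)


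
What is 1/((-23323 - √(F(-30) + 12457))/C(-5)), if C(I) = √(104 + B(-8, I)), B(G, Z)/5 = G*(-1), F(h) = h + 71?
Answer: -279876/543949831 + 12*√12498/543949831 ≈ -0.00051206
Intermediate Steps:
F(h) = 71 + h
B(G, Z) = -5*G (B(G, Z) = 5*(G*(-1)) = 5*(-G) = -5*G)
C(I) = 12 (C(I) = √(104 - 5*(-8)) = √(104 + 40) = √144 = 12)
1/((-23323 - √(F(-30) + 12457))/C(-5)) = 1/((-23323 - √((71 - 30) + 12457))/12) = 1/((-23323 - √(41 + 12457))*(1/12)) = 1/((-23323 - √12498)*(1/12)) = 1/(-23323/12 - √12498/12)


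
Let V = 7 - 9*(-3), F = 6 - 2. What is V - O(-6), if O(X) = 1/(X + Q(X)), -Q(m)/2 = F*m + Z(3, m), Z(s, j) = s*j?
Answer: 2651/78 ≈ 33.987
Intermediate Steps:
F = 4
Z(s, j) = j*s
V = 34 (V = 7 + 27 = 34)
Q(m) = -14*m (Q(m) = -2*(4*m + m*3) = -2*(4*m + 3*m) = -14*m)
O(X) = -1/(13*X) (O(X) = 1/(X - 14*X) = 1/(-13*X) = -1/(13*X))
V - O(-6) = 34 - (-1)/(13*(-6)) = 34 - (-1)*(-1)/(13*6) = 34 - 1*1/78 = 34 - 1/78 = 2651/78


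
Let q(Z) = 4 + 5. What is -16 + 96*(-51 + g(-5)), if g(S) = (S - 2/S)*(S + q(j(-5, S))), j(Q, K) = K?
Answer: -33392/5 ≈ -6678.4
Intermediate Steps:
q(Z) = 9
g(S) = (9 + S)*(S - 2/S) (g(S) = (S - 2/S)*(S + 9) = (S - 2/S)*(9 + S) = (9 + S)*(S - 2/S))
-16 + 96*(-51 + g(-5)) = -16 + 96*(-51 + (-2 + (-5)**2 - 18/(-5) + 9*(-5))) = -16 + 96*(-51 + (-2 + 25 - 18*(-1/5) - 45)) = -16 + 96*(-51 + (-2 + 25 + 18/5 - 45)) = -16 + 96*(-51 - 92/5) = -16 + 96*(-347/5) = -16 - 33312/5 = -33392/5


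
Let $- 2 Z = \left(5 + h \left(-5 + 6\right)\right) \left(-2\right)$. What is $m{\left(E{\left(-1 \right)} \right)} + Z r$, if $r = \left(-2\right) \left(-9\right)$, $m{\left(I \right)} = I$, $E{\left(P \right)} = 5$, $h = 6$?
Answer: $203$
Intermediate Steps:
$Z = 11$ ($Z = - \frac{\left(5 + 6 \left(-5 + 6\right)\right) \left(-2\right)}{2} = - \frac{\left(5 + 6 \cdot 1\right) \left(-2\right)}{2} = - \frac{\left(5 + 6\right) \left(-2\right)}{2} = - \frac{11 \left(-2\right)}{2} = \left(- \frac{1}{2}\right) \left(-22\right) = 11$)
$r = 18$
$m{\left(E{\left(-1 \right)} \right)} + Z r = 5 + 11 \cdot 18 = 5 + 198 = 203$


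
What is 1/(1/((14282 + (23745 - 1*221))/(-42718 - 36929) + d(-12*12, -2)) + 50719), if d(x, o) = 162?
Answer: 4288336/217500140133 ≈ 1.9716e-5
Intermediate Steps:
1/(1/((14282 + (23745 - 1*221))/(-42718 - 36929) + d(-12*12, -2)) + 50719) = 1/(1/((14282 + (23745 - 1*221))/(-42718 - 36929) + 162) + 50719) = 1/(1/((14282 + (23745 - 221))/(-79647) + 162) + 50719) = 1/(1/((14282 + 23524)*(-1/79647) + 162) + 50719) = 1/(1/(37806*(-1/79647) + 162) + 50719) = 1/(1/(-12602/26549 + 162) + 50719) = 1/(1/(4288336/26549) + 50719) = 1/(26549/4288336 + 50719) = 1/(217500140133/4288336) = 4288336/217500140133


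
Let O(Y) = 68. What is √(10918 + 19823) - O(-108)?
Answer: -68 + √30741 ≈ 107.33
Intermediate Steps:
√(10918 + 19823) - O(-108) = √(10918 + 19823) - 1*68 = √30741 - 68 = -68 + √30741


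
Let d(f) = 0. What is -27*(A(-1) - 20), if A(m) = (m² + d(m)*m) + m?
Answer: 540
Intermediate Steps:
A(m) = m + m² (A(m) = (m² + 0*m) + m = (m² + 0) + m = m² + m = m + m²)
-27*(A(-1) - 20) = -27*(-(1 - 1) - 20) = -27*(-1*0 - 20) = -27*(0 - 20) = -27*(-20) = 540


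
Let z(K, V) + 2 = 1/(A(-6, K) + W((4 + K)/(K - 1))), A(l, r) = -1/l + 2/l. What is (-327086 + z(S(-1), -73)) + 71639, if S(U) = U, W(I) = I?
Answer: -1277248/5 ≈ -2.5545e+5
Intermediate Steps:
A(l, r) = 1/l
z(K, V) = -2 + 1/(-⅙ + (4 + K)/(-1 + K)) (z(K, V) = -2 + 1/(1/(-6) + (4 + K)/(K - 1)) = -2 + 1/(-⅙ + (4 + K)/(-1 + K)))
(-327086 + z(S(-1), -73)) + 71639 = (-327086 + 4*(-14 - 1*(-1))/(5*(5 - 1))) + 71639 = (-327086 + (⅘)*(-14 + 1)/4) + 71639 = (-327086 + (⅘)*(¼)*(-13)) + 71639 = (-327086 - 13/5) + 71639 = -1635443/5 + 71639 = -1277248/5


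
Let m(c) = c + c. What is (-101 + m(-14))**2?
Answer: 16641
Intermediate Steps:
m(c) = 2*c
(-101 + m(-14))**2 = (-101 + 2*(-14))**2 = (-101 - 28)**2 = (-129)**2 = 16641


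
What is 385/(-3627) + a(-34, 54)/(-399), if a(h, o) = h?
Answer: -10099/482391 ≈ -0.020935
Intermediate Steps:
385/(-3627) + a(-34, 54)/(-399) = 385/(-3627) - 34/(-399) = 385*(-1/3627) - 34*(-1/399) = -385/3627 + 34/399 = -10099/482391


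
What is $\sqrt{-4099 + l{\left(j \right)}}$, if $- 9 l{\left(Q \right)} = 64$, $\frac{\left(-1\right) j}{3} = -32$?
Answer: $\frac{i \sqrt{36955}}{3} \approx 64.079 i$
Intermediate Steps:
$j = 96$ ($j = \left(-3\right) \left(-32\right) = 96$)
$l{\left(Q \right)} = - \frac{64}{9}$ ($l{\left(Q \right)} = \left(- \frac{1}{9}\right) 64 = - \frac{64}{9}$)
$\sqrt{-4099 + l{\left(j \right)}} = \sqrt{-4099 - \frac{64}{9}} = \sqrt{- \frac{36955}{9}} = \frac{i \sqrt{36955}}{3}$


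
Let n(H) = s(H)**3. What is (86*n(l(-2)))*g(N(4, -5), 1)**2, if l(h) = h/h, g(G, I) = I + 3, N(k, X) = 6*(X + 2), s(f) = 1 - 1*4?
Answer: -37152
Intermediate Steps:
s(f) = -3 (s(f) = 1 - 4 = -3)
N(k, X) = 12 + 6*X (N(k, X) = 6*(2 + X) = 12 + 6*X)
g(G, I) = 3 + I
l(h) = 1
n(H) = -27 (n(H) = (-3)**3 = -27)
(86*n(l(-2)))*g(N(4, -5), 1)**2 = (86*(-27))*(3 + 1)**2 = -2322*4**2 = -2322*16 = -37152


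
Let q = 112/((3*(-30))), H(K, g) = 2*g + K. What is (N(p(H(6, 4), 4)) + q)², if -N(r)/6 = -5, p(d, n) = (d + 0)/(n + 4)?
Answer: 1674436/2025 ≈ 826.88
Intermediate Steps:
H(K, g) = K + 2*g
p(d, n) = d/(4 + n)
q = -56/45 (q = 112/(-90) = 112*(-1/90) = -56/45 ≈ -1.2444)
N(r) = 30 (N(r) = -6*(-5) = 30)
(N(p(H(6, 4), 4)) + q)² = (30 - 56/45)² = (1294/45)² = 1674436/2025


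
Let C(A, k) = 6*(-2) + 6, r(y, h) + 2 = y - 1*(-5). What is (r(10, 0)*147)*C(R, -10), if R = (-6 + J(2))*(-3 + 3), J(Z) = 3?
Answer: -11466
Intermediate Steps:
r(y, h) = 3 + y (r(y, h) = -2 + (y - 1*(-5)) = -2 + (y + 5) = -2 + (5 + y) = 3 + y)
R = 0 (R = (-6 + 3)*(-3 + 3) = -3*0 = 0)
C(A, k) = -6 (C(A, k) = -12 + 6 = -6)
(r(10, 0)*147)*C(R, -10) = ((3 + 10)*147)*(-6) = (13*147)*(-6) = 1911*(-6) = -11466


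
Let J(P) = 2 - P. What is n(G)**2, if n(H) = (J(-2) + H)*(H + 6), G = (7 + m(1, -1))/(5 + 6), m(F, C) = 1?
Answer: 14807104/14641 ≈ 1011.3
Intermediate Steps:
G = 8/11 (G = (7 + 1)/(5 + 6) = 8/11 ≈ 0.72727)
n(H) = (4 + H)*(6 + H) (n(H) = ((2 - 1*(-2)) + H)*(H + 6) = ((2 + 2) + H)*(6 + H) = (4 + H)*(6 + H))
n(G)**2 = (24 + (8/11)**2 + 10*(8/11))**2 = (24 + 64/121 + 80/11)**2 = (3848/121)**2 = 14807104/14641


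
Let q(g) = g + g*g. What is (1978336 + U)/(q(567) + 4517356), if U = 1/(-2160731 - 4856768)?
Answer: 13882970901663/33960568870588 ≈ 0.40880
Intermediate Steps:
q(g) = g + g²
U = -1/7017499 (U = 1/(-7017499) = -1/7017499 ≈ -1.4250e-7)
(1978336 + U)/(q(567) + 4517356) = (1978336 - 1/7017499)/(567*(1 + 567) + 4517356) = 13882970901663/(7017499*(567*568 + 4517356)) = 13882970901663/(7017499*(322056 + 4517356)) = (13882970901663/7017499)/4839412 = (13882970901663/7017499)*(1/4839412) = 13882970901663/33960568870588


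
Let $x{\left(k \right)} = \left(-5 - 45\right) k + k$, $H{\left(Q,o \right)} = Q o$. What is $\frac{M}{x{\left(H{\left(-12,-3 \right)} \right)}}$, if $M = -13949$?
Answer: $\frac{13949}{1764} \approx 7.9076$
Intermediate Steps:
$x{\left(k \right)} = - 49 k$ ($x{\left(k \right)} = \left(-5 - 45\right) k + k = - 50 k + k = - 49 k$)
$\frac{M}{x{\left(H{\left(-12,-3 \right)} \right)}} = - \frac{13949}{\left(-49\right) \left(\left(-12\right) \left(-3\right)\right)} = - \frac{13949}{\left(-49\right) 36} = - \frac{13949}{-1764} = \left(-13949\right) \left(- \frac{1}{1764}\right) = \frac{13949}{1764}$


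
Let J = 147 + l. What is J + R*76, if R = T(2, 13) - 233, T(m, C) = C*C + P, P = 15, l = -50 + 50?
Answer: -3577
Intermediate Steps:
l = 0
T(m, C) = 15 + C² (T(m, C) = C*C + 15 = C² + 15 = 15 + C²)
R = -49 (R = (15 + 13²) - 233 = (15 + 169) - 233 = 184 - 233 = -49)
J = 147 (J = 147 + 0 = 147)
J + R*76 = 147 - 49*76 = 147 - 3724 = -3577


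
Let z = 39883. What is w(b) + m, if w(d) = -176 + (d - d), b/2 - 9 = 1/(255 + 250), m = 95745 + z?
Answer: 135452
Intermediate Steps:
m = 135628 (m = 95745 + 39883 = 135628)
b = 9092/505 (b = 18 + 2/(255 + 250) = 18 + 2/505 = 9092/505 ≈ 18.004)
w(d) = -176 (w(d) = -176 + 0 = -176)
w(b) + m = -176 + 135628 = 135452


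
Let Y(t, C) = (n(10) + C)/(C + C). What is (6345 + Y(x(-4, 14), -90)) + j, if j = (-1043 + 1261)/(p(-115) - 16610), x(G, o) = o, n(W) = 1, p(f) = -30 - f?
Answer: 3774926797/594900 ≈ 6345.5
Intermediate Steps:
Y(t, C) = (1 + C)/(2*C) (Y(t, C) = (1 + C)/(C + C) = (1 + C)/((2*C)) = (1 + C)*(1/(2*C)) = (1 + C)/(2*C))
j = -218/16525 (j = (-1043 + 1261)/((-30 - 1*(-115)) - 16610) = 218/((-30 + 115) - 16610) = 218/(85 - 16610) = 218/(-16525) = 218*(-1/16525) = -218/16525 ≈ -0.013192)
(6345 + Y(x(-4, 14), -90)) + j = (6345 + (½)*(1 - 90)/(-90)) - 218/16525 = (6345 + (½)*(-1/90)*(-89)) - 218/16525 = (6345 + 89/180) - 218/16525 = 1142189/180 - 218/16525 = 3774926797/594900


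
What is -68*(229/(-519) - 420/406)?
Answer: 1510348/15051 ≈ 100.35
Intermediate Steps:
-68*(229/(-519) - 420/406) = -68*(229*(-1/519) - 420*1/406) = -68*(-229/519 - 30/29) = -68*(-22211/15051) = 1510348/15051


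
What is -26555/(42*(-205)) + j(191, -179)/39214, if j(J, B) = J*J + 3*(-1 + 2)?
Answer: 19363643/4823322 ≈ 4.0146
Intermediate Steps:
j(J, B) = 3 + J**2 (j(J, B) = J**2 + 3*1 = J**2 + 3 = 3 + J**2)
-26555/(42*(-205)) + j(191, -179)/39214 = -26555/(42*(-205)) + (3 + 191**2)/39214 = -26555/(-8610) + (3 + 36481)*(1/39214) = -26555*(-1/8610) + 36484*(1/39214) = 5311/1722 + 2606/2801 = 19363643/4823322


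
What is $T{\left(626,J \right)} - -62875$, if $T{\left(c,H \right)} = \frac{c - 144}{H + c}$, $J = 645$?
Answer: $\frac{79914607}{1271} \approx 62875.0$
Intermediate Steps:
$T{\left(c,H \right)} = \frac{-144 + c}{H + c}$
$T{\left(626,J \right)} - -62875 = \frac{-144 + 626}{645 + 626} - -62875 = \frac{1}{1271} \cdot 482 + 62875 = \frac{482}{1271} + 62875 = \frac{79914607}{1271}$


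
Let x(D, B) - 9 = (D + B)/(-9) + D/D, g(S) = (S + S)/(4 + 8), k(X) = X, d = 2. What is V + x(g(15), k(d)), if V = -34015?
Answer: -68011/2 ≈ -34006.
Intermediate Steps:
g(S) = S/6 (g(S) = (2*S)/12 = (2*S)*(1/12) = S/6)
x(D, B) = 10 - B/9 - D/9 (x(D, B) = 9 + ((D + B)/(-9) + D/D) = 9 + ((B + D)*(-1/9) + 1) = 9 + ((-B/9 - D/9) + 1) = 9 + (1 - B/9 - D/9) = 10 - B/9 - D/9)
V + x(g(15), k(d)) = -34015 + (10 - 1/9*2 - 15/54) = -34015 + (10 - 2/9 - 1/9*5/2) = -34015 + (10 - 2/9 - 5/18) = -34015 + 19/2 = -68011/2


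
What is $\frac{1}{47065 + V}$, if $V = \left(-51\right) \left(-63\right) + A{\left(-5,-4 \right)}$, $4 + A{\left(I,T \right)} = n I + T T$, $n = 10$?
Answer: $\frac{1}{50240} \approx 1.9904 \cdot 10^{-5}$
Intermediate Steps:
$A{\left(I,T \right)} = -4 + T^{2} + 10 I$ ($A{\left(I,T \right)} = -4 + \left(10 I + T T\right) = -4 + \left(10 I + T^{2}\right) = -4 + \left(T^{2} + 10 I\right) = -4 + T^{2} + 10 I$)
$V = 3175$ ($V = \left(-51\right) \left(-63\right) + \left(-4 + \left(-4\right)^{2} + 10 \left(-5\right)\right) = 3213 - 38 = 3175$)
$\frac{1}{47065 + V} = \frac{1}{47065 + 3175} = \frac{1}{50240}$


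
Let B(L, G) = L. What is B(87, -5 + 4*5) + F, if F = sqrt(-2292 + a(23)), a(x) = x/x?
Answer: 87 + I*sqrt(2291) ≈ 87.0 + 47.864*I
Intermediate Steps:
a(x) = 1
F = I*sqrt(2291) (F = sqrt(-2292 + 1) = sqrt(-2291) = I*sqrt(2291) ≈ 47.864*I)
B(87, -5 + 4*5) + F = 87 + I*sqrt(2291)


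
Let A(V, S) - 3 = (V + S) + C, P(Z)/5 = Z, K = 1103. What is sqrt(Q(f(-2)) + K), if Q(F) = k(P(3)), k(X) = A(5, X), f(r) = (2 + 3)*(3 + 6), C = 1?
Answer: 7*sqrt(23) ≈ 33.571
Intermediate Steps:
P(Z) = 5*Z
A(V, S) = 4 + S + V (A(V, S) = 3 + ((V + S) + 1) = 3 + ((S + V) + 1) = 3 + (1 + S + V) = 4 + S + V)
f(r) = 45 (f(r) = 5*9 = 45)
k(X) = 9 + X (k(X) = 4 + X + 5 = 9 + X)
Q(F) = 24 (Q(F) = 9 + 5*3 = 9 + 15 = 24)
sqrt(Q(f(-2)) + K) = sqrt(24 + 1103) = sqrt(1127) = 7*sqrt(23)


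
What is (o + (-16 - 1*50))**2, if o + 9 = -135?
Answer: 44100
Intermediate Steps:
o = -144 (o = -9 - 135 = -144)
(o + (-16 - 1*50))**2 = (-144 + (-16 - 1*50))**2 = (-144 + (-16 - 50))**2 = (-144 - 66)**2 = (-210)**2 = 44100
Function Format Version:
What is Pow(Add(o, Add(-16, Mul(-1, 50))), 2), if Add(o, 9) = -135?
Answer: 44100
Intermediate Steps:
o = -144 (o = Add(-9, -135) = -144)
Pow(Add(o, Add(-16, Mul(-1, 50))), 2) = Pow(Add(-144, Add(-16, Mul(-1, 50))), 2) = Pow(Add(-144, Add(-16, -50)), 2) = Pow(Add(-144, -66), 2) = Pow(-210, 2) = 44100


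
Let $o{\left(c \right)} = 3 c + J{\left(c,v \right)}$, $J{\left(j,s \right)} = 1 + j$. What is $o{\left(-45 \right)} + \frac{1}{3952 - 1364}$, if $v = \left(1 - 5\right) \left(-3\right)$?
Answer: $- \frac{463251}{2588} \approx -179.0$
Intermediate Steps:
$v = 12$ ($v = \left(-4\right) \left(-3\right) = 12$)
$o{\left(c \right)} = 1 + 4 c$ ($o{\left(c \right)} = 3 c + \left(1 + c\right) = 1 + 4 c$)
$o{\left(-45 \right)} + \frac{1}{3952 - 1364} = \left(1 + 4 \left(-45\right)\right) + \frac{1}{3952 - 1364} = \left(1 - 180\right) + \frac{1}{2588} = -179 + \frac{1}{2588} = - \frac{463251}{2588}$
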